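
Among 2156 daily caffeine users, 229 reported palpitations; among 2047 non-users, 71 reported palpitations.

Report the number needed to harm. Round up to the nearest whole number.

risk, daily caffeine users = 229/2156 = 0.106215
risk, non-users = 71/2047 = 0.034685
absolute risk difference = 0.071530
1 / 0.071530 = 13.980 → round up → 14

14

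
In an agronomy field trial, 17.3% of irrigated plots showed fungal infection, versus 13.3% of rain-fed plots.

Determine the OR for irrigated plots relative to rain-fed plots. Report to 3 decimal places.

odds, irrigated plots = 0.1730/0.8270 = 0.2092
odds, rain-fed plots = 0.1330/0.8670 = 0.1534
OR = 0.2092 / 0.1534 = 1.364

1.364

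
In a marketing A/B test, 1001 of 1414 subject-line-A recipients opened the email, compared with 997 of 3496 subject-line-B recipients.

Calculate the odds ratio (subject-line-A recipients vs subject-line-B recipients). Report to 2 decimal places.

OR = (1001 × 2499) / (413 × 997) = 2501499/411761 ≈ 6.08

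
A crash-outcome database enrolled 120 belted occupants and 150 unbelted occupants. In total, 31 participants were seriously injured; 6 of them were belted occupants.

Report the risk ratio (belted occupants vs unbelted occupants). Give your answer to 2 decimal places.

0.30

belted occupants without the outcome: 120 − 6 = 114
unbelted occupants with the outcome: 31 − 6 = 25
unbelted occupants without the outcome: 150 − 25 = 125
risk, belted occupants = 6/120 = 0.0500
risk, unbelted occupants = 25/150 = 0.1667
RR = 0.0500 / 0.1667 = 0.30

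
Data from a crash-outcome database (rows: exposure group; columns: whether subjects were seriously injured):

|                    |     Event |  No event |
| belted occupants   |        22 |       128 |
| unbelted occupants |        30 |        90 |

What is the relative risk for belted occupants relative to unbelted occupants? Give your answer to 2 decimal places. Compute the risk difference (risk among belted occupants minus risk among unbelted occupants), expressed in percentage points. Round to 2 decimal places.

RR = 0.59; RD = -10.33

risk, belted occupants = 22/150 = 0.1467
risk, unbelted occupants = 30/120 = 0.2500
RR = 0.1467 / 0.2500 = 0.59
risk difference = 0.1467 − 0.2500 = -0.1033 → -10.33 percentage points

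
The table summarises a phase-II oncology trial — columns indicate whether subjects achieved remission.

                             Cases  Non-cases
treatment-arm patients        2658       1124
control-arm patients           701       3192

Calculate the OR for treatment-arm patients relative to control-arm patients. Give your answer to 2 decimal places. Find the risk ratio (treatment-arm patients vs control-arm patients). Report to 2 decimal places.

OR = 10.77; RR = 3.90

odds, treatment-arm patients = 2658/1124 = 2.3648
odds, control-arm patients = 701/3192 = 0.2196
OR = 2.3648 / 0.2196 = 10.77
risk, treatment-arm patients = 2658/3782 = 0.7028
risk, control-arm patients = 701/3893 = 0.1801
RR = 0.7028 / 0.1801 = 3.90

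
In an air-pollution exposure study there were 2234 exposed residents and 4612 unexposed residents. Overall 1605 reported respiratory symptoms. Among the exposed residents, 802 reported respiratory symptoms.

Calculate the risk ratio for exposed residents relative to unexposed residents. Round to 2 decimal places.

2.06

exposed residents without the outcome: 2234 − 802 = 1432
unexposed residents with the outcome: 1605 − 802 = 803
unexposed residents without the outcome: 4612 − 803 = 3809
risk, exposed residents = 802/2234 = 0.3590
risk, unexposed residents = 803/4612 = 0.1741
RR = 0.3590 / 0.1741 = 2.06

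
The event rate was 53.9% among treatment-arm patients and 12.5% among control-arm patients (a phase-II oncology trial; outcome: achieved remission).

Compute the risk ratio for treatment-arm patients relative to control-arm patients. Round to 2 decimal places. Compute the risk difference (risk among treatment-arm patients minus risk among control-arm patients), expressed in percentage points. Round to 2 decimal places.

RR = 0.5390 / 0.1250 = 4.31
risk difference = 0.5390 − 0.1250 = 0.4140 → 41.40 percentage points

RR = 4.31; RD = 41.40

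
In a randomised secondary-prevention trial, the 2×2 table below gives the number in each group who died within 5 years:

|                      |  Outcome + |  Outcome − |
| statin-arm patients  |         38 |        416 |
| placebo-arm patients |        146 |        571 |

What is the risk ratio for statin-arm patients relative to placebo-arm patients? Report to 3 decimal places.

RR = 0.411

risk, statin-arm patients = 38/454 = 0.0837
risk, placebo-arm patients = 146/717 = 0.2036
RR = 0.0837 / 0.2036 = 0.411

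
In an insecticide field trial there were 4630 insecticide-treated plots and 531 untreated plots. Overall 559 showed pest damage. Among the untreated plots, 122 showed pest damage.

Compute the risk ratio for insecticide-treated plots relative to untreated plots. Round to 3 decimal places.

RR ≈ 0.411

insecticide-treated plots with the outcome: 559 − 122 = 437
insecticide-treated plots without the outcome: 4630 − 437 = 4193
untreated plots without the outcome: 531 − 122 = 409
risk, insecticide-treated plots = 437/4630 = 0.0944
risk, untreated plots = 122/531 = 0.2298
RR = 0.0944 / 0.2298 = 0.411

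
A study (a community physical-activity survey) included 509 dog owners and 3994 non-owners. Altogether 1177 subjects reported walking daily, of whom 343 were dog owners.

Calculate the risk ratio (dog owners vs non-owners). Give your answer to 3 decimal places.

dog owners without the outcome: 509 − 343 = 166
non-owners with the outcome: 1177 − 343 = 834
non-owners without the outcome: 3994 − 834 = 3160
risk, dog owners = 343/509 = 0.6739
risk, non-owners = 834/3994 = 0.2088
RR = 0.6739 / 0.2088 = 3.227

3.227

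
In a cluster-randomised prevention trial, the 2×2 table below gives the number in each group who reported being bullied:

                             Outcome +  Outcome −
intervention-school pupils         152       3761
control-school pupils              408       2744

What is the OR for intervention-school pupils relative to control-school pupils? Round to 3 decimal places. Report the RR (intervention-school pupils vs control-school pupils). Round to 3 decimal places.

odds, intervention-school pupils = 152/3761 = 0.04041
odds, control-school pupils = 408/2744 = 0.14869
OR = 0.04041 / 0.14869 = 0.272
risk, intervention-school pupils = 152/3913 = 0.03884
risk, control-school pupils = 408/3152 = 0.12944
RR = 0.03884 / 0.12944 = 0.300

OR = 0.272; RR = 0.300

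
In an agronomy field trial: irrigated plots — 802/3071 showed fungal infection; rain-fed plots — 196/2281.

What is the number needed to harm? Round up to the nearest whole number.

6

risk, irrigated plots = 802/3071 = 0.261153
risk, rain-fed plots = 196/2281 = 0.085927
absolute risk difference = 0.175225
1 / 0.175225 = 5.707 → round up → 6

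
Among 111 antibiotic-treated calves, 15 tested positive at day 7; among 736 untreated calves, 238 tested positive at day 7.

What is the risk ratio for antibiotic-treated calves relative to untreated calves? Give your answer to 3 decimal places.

risk, antibiotic-treated calves = 15/111 = 0.1351
risk, untreated calves = 238/736 = 0.3234
RR = 0.1351 / 0.3234 = 0.418

RR = 0.418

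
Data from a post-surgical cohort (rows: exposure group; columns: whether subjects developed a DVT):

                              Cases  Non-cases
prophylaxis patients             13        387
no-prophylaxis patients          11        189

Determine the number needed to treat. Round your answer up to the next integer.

risk, prophylaxis patients = 13/400 = 0.032500
risk, no-prophylaxis patients = 11/200 = 0.055000
absolute risk difference = 0.022500
1 / 0.022500 = 44.444 → round up → 45

NNT = 45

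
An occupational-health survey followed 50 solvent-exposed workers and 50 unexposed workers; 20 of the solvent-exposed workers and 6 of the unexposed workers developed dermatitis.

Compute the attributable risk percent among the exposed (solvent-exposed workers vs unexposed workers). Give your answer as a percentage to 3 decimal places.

risk, solvent-exposed workers = 20/50 = 0.4000
risk, unexposed workers = 6/50 = 0.1200
AR% = (0.4000 − 0.1200) / 0.4000 = 0.7000 → 70.000%

AR% = 70.000%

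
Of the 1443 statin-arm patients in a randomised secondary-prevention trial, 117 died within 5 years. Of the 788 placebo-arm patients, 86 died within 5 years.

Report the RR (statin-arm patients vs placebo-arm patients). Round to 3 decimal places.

risk, statin-arm patients = 117/1443 = 0.0811
risk, placebo-arm patients = 86/788 = 0.1091
RR = 0.0811 / 0.1091 = 0.743

RR ≈ 0.743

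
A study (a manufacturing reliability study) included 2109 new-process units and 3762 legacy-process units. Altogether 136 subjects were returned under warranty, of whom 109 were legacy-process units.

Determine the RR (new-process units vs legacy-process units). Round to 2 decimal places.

0.44

new-process units with the outcome: 136 − 109 = 27
new-process units without the outcome: 2109 − 27 = 2082
legacy-process units without the outcome: 3762 − 109 = 3653
risk, new-process units = 27/2109 = 0.01280
risk, legacy-process units = 109/3762 = 0.02897
RR = 0.01280 / 0.02897 = 0.44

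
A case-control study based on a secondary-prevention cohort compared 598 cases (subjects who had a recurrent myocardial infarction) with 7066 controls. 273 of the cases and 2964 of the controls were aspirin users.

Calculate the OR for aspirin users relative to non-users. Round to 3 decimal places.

OR: 1.163

odds, aspirin users = 273/2964 = 0.0921
odds, non-users = 325/4102 = 0.0792
OR = 0.0921 / 0.0792 = 1.163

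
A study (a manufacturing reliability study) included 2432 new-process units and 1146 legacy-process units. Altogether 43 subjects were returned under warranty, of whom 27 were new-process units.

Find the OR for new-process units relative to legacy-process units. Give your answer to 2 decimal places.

0.79

new-process units without the outcome: 2432 − 27 = 2405
legacy-process units with the outcome: 43 − 27 = 16
legacy-process units without the outcome: 1146 − 16 = 1130
OR = (27 × 1130) / (2405 × 16) = 30510/38480 ≈ 0.79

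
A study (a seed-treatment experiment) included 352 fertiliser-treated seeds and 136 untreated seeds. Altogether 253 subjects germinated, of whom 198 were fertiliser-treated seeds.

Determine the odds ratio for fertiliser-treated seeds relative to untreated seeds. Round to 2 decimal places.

fertiliser-treated seeds without the outcome: 352 − 198 = 154
untreated seeds with the outcome: 253 − 198 = 55
untreated seeds without the outcome: 136 − 55 = 81
OR = (198 × 81) / (154 × 55) = 16038/8470 ≈ 1.89

1.89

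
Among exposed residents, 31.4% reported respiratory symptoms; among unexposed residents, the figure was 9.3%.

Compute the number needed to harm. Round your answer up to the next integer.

NNH: 5

absolute risk difference = 0.221000
1 / 0.221000 = 4.525 → round up → 5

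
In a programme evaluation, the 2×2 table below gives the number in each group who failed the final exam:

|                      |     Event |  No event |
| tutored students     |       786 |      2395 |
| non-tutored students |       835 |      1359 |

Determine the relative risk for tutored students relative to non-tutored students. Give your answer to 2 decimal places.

risk, tutored students = 786/3181 = 0.2471
risk, non-tutored students = 835/2194 = 0.3806
RR = 0.2471 / 0.3806 = 0.65

0.65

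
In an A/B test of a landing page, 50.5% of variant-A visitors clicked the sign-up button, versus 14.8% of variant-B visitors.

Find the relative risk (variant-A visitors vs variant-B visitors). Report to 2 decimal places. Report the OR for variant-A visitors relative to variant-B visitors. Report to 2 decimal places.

RR = 0.5050 / 0.1480 = 3.41
odds, variant-A visitors = 0.5050/0.4950 = 1.0202
odds, variant-B visitors = 0.1480/0.8520 = 0.1737
OR = 1.0202 / 0.1737 = 5.87

RR = 3.41; OR = 5.87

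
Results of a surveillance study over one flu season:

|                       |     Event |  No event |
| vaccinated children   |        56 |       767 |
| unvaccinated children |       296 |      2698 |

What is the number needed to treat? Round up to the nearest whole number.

33

risk, vaccinated children = 56/823 = 0.068044
risk, unvaccinated children = 296/2994 = 0.098864
absolute risk difference = 0.030821
1 / 0.030821 = 32.445 → round up → 33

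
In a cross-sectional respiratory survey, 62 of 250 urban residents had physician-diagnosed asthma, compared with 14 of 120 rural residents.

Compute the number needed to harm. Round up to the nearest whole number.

NNH: 8

risk, urban residents = 62/250 = 0.248000
risk, rural residents = 14/120 = 0.116667
absolute risk difference = 0.131333
1 / 0.131333 = 7.614 → round up → 8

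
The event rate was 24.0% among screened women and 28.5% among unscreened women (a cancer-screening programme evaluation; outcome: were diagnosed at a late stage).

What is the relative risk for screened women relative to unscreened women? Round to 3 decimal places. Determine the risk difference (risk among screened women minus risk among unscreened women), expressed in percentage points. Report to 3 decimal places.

RR = 0.842; RD = -4.500

RR = 0.2400 / 0.2850 = 0.842
risk difference = 0.2400 − 0.2850 = -0.0450 → -4.500 percentage points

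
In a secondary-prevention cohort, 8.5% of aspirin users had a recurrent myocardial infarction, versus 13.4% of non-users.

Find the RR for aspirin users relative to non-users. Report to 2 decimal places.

RR = 0.0850 / 0.1340 = 0.63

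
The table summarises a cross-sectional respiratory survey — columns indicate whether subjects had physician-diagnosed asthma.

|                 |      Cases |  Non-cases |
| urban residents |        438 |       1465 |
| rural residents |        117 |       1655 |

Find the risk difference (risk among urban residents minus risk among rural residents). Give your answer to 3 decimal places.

risk, urban residents = 438/1903 = 0.2302
risk, rural residents = 117/1772 = 0.0660
risk difference = 0.2302 − 0.0660 = 0.164

RD ≈ 0.164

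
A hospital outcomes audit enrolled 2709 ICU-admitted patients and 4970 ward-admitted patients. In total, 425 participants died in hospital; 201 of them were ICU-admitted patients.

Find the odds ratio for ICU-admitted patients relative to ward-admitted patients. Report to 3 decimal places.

OR ≈ 1.698

ICU-admitted patients without the outcome: 2709 − 201 = 2508
ward-admitted patients with the outcome: 425 − 201 = 224
ward-admitted patients without the outcome: 4970 − 224 = 4746
OR = (201 × 4746) / (2508 × 224) = 953946/561792 ≈ 1.698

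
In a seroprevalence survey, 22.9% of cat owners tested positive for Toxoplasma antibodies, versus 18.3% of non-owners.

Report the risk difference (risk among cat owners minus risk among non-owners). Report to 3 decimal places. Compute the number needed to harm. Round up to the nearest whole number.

risk difference = 0.2290 − 0.1830 = 0.046
absolute risk difference = 0.046000
1 / 0.046000 = 21.739 → round up → 22

RD = 0.046; NNH = 22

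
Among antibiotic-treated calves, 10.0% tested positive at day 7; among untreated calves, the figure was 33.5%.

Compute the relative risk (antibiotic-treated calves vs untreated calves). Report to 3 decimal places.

RR = 0.1000 / 0.3350 = 0.299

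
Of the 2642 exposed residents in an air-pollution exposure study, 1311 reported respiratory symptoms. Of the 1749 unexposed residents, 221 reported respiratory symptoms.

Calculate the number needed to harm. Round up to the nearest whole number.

3

risk, exposed residents = 1311/2642 = 0.496215
risk, unexposed residents = 221/1749 = 0.126358
absolute risk difference = 0.369857
1 / 0.369857 = 2.704 → round up → 3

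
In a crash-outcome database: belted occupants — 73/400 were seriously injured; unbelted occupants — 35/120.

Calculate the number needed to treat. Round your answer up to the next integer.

10

risk, belted occupants = 73/400 = 0.182500
risk, unbelted occupants = 35/120 = 0.291667
absolute risk difference = 0.109167
1 / 0.109167 = 9.160 → round up → 10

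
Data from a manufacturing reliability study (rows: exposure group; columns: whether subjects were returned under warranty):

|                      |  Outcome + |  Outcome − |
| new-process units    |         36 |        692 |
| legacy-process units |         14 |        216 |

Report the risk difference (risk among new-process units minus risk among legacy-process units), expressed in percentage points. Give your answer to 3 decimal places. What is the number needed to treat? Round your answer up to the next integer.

risk, new-process units = 36/728 = 0.04945
risk, legacy-process units = 14/230 = 0.06087
risk difference = 0.04945 − 0.06087 = -0.01142 → -1.142 percentage points
absolute risk difference = 0.011419
1 / 0.011419 = 87.573 → round up → 88

RD = -1.142; NNT = 88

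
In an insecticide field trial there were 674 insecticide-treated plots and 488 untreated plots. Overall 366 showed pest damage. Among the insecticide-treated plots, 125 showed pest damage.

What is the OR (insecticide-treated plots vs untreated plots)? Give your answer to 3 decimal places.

OR: 0.233

insecticide-treated plots without the outcome: 674 − 125 = 549
untreated plots with the outcome: 366 − 125 = 241
untreated plots without the outcome: 488 − 241 = 247
OR = (125 × 247) / (549 × 241) = 30875/132309 ≈ 0.233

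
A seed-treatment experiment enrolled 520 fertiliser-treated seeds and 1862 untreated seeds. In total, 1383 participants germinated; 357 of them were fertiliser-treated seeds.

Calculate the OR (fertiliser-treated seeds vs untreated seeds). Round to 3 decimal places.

fertiliser-treated seeds without the outcome: 520 − 357 = 163
untreated seeds with the outcome: 1383 − 357 = 1026
untreated seeds without the outcome: 1862 − 1026 = 836
OR = (357 × 836) / (163 × 1026) = 298452/167238 ≈ 1.785

OR ≈ 1.785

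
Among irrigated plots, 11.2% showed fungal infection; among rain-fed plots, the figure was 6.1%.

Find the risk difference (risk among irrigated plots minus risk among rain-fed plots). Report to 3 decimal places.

risk difference = 0.1120 − 0.0610 = 0.051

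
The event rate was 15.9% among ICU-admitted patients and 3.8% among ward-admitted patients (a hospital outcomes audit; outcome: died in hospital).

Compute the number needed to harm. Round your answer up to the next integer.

9

absolute risk difference = 0.121000
1 / 0.121000 = 8.264 → round up → 9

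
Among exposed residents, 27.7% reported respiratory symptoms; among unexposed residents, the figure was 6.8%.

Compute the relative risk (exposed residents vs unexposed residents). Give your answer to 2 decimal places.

RR = 0.2770 / 0.0680 = 4.07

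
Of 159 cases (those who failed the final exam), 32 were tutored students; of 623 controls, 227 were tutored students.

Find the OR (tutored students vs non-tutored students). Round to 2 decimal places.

0.44

odds, tutored students = 32/227 = 0.1410
odds, non-tutored students = 127/396 = 0.3207
OR = 0.1410 / 0.3207 = 0.44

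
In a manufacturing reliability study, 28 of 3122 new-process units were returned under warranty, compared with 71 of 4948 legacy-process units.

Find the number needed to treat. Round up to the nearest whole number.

NNT: 186

risk, new-process units = 28/3122 = 0.008969
risk, legacy-process units = 71/4948 = 0.014349
absolute risk difference = 0.005381
1 / 0.005381 = 185.839 → round up → 186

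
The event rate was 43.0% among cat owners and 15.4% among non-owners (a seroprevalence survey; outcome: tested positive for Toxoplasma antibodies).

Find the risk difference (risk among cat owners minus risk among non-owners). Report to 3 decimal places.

risk difference = 0.4300 − 0.1540 = 0.276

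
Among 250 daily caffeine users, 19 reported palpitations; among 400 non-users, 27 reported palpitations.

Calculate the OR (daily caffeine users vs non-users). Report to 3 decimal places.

OR = (19 × 373) / (231 × 27) = 7087/6237 ≈ 1.136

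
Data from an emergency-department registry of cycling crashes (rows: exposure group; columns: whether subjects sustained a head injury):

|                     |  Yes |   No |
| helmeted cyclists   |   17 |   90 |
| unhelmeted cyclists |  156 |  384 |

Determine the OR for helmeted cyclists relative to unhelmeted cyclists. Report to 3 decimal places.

OR = (17 × 384) / (90 × 156) = 6528/14040 ≈ 0.465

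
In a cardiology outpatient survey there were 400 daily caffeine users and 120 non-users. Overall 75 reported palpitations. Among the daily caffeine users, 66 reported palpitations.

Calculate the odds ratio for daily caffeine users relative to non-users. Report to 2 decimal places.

2.44

daily caffeine users without the outcome: 400 − 66 = 334
non-users with the outcome: 75 − 66 = 9
non-users without the outcome: 120 − 9 = 111
OR = (66 × 111) / (334 × 9) = 7326/3006 ≈ 2.44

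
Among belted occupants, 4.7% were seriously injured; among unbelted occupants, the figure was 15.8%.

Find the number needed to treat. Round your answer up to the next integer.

NNT: 10

absolute risk difference = 0.111000
1 / 0.111000 = 9.009 → round up → 10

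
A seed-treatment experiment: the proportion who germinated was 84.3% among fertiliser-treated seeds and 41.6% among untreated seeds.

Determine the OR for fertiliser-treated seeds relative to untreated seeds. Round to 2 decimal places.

OR ≈ 7.54

odds, fertiliser-treated seeds = 0.8430/0.1570 = 5.3694
odds, untreated seeds = 0.4160/0.5840 = 0.7123
OR = 5.3694 / 0.7123 = 7.54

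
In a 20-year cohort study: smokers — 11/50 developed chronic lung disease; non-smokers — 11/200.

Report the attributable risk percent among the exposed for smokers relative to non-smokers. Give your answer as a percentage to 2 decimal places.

AR% ≈ 75.00%

risk, smokers = 11/50 = 0.2200
risk, non-smokers = 11/200 = 0.0550
AR% = (0.2200 − 0.0550) / 0.2200 = 0.7500 → 75.00%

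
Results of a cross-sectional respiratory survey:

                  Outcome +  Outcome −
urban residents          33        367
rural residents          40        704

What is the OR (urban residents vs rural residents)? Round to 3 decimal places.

OR = (33 × 704) / (367 × 40) = 23232/14680 ≈ 1.583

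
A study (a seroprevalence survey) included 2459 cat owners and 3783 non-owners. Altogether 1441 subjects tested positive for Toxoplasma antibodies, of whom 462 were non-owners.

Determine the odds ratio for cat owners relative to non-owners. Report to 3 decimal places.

cat owners with the outcome: 1441 − 462 = 979
cat owners without the outcome: 2459 − 979 = 1480
non-owners without the outcome: 3783 − 462 = 3321
OR = (979 × 3321) / (1480 × 462) = 3251259/683760 ≈ 4.755

OR ≈ 4.755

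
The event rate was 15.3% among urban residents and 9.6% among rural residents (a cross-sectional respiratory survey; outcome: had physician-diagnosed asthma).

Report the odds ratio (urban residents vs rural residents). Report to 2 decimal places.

odds, urban residents = 0.1530/0.8470 = 0.1806
odds, rural residents = 0.0960/0.9040 = 0.1062
OR = 0.1806 / 0.1062 = 1.70

OR = 1.70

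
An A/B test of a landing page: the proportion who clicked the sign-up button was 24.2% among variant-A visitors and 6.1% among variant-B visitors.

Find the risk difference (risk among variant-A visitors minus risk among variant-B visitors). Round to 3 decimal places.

risk difference = 0.2420 − 0.0610 = 0.181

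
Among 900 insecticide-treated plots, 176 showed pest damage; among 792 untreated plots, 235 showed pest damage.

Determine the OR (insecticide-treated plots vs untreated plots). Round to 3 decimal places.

OR = (176 × 557) / (724 × 235) = 98032/170140 ≈ 0.576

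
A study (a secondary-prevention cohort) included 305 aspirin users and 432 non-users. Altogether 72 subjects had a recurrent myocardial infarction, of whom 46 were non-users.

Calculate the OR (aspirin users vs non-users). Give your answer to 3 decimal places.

OR: 0.782

aspirin users with the outcome: 72 − 46 = 26
aspirin users without the outcome: 305 − 26 = 279
non-users without the outcome: 432 − 46 = 386
odds, aspirin users = 26/279 = 0.0932
odds, non-users = 46/386 = 0.1192
OR = 0.0932 / 0.1192 = 0.782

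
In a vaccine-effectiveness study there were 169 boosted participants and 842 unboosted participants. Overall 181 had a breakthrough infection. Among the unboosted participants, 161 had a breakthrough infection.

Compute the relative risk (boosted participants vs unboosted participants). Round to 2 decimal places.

0.62

boosted participants with the outcome: 181 − 161 = 20
boosted participants without the outcome: 169 − 20 = 149
unboosted participants without the outcome: 842 − 161 = 681
risk, boosted participants = 20/169 = 0.1183
risk, unboosted participants = 161/842 = 0.1912
RR = 0.1183 / 0.1912 = 0.62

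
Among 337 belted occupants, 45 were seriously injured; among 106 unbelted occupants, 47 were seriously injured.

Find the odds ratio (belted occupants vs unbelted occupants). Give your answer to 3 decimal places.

OR = (45 × 59) / (292 × 47) = 2655/13724 ≈ 0.193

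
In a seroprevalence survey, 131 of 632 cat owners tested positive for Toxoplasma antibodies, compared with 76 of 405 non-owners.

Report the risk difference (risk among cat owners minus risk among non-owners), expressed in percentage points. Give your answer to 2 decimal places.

1.96

risk, cat owners = 131/632 = 0.2073
risk, non-owners = 76/405 = 0.1877
risk difference = 0.2073 − 0.1877 = 0.0196 → 1.96 percentage points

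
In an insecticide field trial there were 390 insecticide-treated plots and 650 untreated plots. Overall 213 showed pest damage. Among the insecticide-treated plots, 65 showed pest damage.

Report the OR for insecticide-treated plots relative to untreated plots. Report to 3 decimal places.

0.678

insecticide-treated plots without the outcome: 390 − 65 = 325
untreated plots with the outcome: 213 − 65 = 148
untreated plots without the outcome: 650 − 148 = 502
odds, insecticide-treated plots = 65/325 = 0.2000
odds, untreated plots = 148/502 = 0.2948
OR = 0.2000 / 0.2948 = 0.678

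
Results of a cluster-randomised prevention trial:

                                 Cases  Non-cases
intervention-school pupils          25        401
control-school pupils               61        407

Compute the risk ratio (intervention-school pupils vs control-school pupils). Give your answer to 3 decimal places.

RR ≈ 0.450

risk, intervention-school pupils = 25/426 = 0.0587
risk, control-school pupils = 61/468 = 0.1303
RR = 0.0587 / 0.1303 = 0.450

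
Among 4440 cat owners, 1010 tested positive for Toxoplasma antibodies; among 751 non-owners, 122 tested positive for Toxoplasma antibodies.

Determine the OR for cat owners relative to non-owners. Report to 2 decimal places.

OR = (1010 × 629) / (3430 × 122) = 635290/418460 ≈ 1.52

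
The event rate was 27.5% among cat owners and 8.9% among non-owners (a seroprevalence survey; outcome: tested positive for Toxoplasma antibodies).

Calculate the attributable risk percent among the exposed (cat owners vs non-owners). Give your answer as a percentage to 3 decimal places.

AR% = (0.2750 − 0.0890) / 0.2750 = 0.6764 → 67.636%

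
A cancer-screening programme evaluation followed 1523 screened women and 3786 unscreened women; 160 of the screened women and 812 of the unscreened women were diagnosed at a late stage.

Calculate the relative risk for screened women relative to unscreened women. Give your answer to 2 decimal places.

0.49

risk, screened women = 160/1523 = 0.1051
risk, unscreened women = 812/3786 = 0.2145
RR = 0.1051 / 0.2145 = 0.49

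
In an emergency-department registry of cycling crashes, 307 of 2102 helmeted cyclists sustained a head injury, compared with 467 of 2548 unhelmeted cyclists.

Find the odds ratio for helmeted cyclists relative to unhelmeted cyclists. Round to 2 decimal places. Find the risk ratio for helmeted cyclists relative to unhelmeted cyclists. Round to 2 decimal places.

OR = 0.76; RR = 0.80

OR = (307 × 2081) / (1795 × 467) = 638867/838265 ≈ 0.76
risk, helmeted cyclists = 307/2102 = 0.1461
risk, unhelmeted cyclists = 467/2548 = 0.1833
RR = 0.1461 / 0.1833 = 0.80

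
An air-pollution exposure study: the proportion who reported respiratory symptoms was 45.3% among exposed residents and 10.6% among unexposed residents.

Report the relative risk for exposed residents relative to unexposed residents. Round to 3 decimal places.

RR = 0.4530 / 0.1060 = 4.274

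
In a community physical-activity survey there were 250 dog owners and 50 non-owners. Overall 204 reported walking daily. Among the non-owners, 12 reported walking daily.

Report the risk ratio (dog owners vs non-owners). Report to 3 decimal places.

dog owners with the outcome: 204 − 12 = 192
dog owners without the outcome: 250 − 192 = 58
non-owners without the outcome: 50 − 12 = 38
risk, dog owners = 192/250 = 0.7680
risk, non-owners = 12/50 = 0.2400
RR = 0.7680 / 0.2400 = 3.200

RR = 3.200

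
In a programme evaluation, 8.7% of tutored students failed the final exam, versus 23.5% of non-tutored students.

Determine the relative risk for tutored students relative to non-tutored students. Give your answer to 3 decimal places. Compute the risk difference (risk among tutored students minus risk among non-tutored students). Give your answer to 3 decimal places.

RR = 0.0870 / 0.2350 = 0.370
risk difference = 0.0870 − 0.2350 = -0.148

RR = 0.370; RD = -0.148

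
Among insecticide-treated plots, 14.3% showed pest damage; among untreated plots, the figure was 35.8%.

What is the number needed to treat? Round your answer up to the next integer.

NNT = 5

absolute risk difference = 0.215000
1 / 0.215000 = 4.651 → round up → 5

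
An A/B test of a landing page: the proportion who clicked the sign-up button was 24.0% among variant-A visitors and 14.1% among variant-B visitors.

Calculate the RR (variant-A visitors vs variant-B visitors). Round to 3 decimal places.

RR = 0.2400 / 0.1410 = 1.702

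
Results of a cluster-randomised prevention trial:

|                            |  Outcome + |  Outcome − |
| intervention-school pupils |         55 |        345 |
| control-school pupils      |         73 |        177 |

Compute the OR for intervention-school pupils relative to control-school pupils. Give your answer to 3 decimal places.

odds, intervention-school pupils = 55/345 = 0.1594
odds, control-school pupils = 73/177 = 0.4124
OR = 0.1594 / 0.4124 = 0.387

0.387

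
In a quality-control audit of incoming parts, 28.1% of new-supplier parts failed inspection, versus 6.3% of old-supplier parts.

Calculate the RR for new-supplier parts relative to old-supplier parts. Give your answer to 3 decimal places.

RR = 0.2810 / 0.0630 = 4.460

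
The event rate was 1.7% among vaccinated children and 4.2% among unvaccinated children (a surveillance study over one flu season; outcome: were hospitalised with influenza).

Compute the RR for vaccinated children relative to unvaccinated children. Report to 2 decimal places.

RR = 0.01700 / 0.04200 = 0.40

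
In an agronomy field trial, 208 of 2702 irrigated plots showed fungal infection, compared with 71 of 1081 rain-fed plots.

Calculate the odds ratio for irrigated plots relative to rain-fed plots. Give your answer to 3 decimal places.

OR = (208 × 1010) / (2494 × 71) = 210080/177074 ≈ 1.186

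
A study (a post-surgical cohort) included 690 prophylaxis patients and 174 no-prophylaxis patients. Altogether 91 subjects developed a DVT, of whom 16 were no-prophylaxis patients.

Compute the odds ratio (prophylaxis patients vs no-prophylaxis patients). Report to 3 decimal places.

1.204

prophylaxis patients with the outcome: 91 − 16 = 75
prophylaxis patients without the outcome: 690 − 75 = 615
no-prophylaxis patients without the outcome: 174 − 16 = 158
OR = (75 × 158) / (615 × 16) = 11850/9840 ≈ 1.204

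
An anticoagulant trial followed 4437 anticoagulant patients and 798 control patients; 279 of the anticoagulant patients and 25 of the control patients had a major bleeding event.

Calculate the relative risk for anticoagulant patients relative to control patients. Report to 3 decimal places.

RR ≈ 2.007

risk, anticoagulant patients = 279/4437 = 0.06288
risk, control patients = 25/798 = 0.03133
RR = 0.06288 / 0.03133 = 2.007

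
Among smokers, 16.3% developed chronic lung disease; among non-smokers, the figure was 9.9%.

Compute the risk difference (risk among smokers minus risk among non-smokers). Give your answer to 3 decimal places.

risk difference = 0.1630 − 0.0990 = 0.064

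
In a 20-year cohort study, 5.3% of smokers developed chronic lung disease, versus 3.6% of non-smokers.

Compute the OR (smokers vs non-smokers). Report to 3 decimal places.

OR = 1.499

odds, smokers = 0.05300/0.94700 = 0.05597
odds, non-smokers = 0.03600/0.96400 = 0.03734
OR = 0.05597 / 0.03734 = 1.499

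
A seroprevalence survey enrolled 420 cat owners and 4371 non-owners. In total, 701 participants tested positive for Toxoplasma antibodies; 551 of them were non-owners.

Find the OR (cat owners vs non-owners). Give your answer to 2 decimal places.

cat owners with the outcome: 701 − 551 = 150
cat owners without the outcome: 420 − 150 = 270
non-owners without the outcome: 4371 − 551 = 3820
odds, cat owners = 150/270 = 0.5556
odds, non-owners = 551/3820 = 0.1442
OR = 0.5556 / 0.1442 = 3.85

OR: 3.85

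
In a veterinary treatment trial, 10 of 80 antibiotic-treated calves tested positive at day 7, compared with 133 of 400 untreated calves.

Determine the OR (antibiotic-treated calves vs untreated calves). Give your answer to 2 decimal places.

odds, antibiotic-treated calves = 10/70 = 0.1429
odds, untreated calves = 133/267 = 0.4981
OR = 0.1429 / 0.4981 = 0.29

OR: 0.29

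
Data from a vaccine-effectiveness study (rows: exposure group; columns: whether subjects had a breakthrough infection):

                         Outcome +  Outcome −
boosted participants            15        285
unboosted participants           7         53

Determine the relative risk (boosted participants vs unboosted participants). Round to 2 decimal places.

risk, boosted participants = 15/300 = 0.0500
risk, unboosted participants = 7/60 = 0.1167
RR = 0.0500 / 0.1167 = 0.43

0.43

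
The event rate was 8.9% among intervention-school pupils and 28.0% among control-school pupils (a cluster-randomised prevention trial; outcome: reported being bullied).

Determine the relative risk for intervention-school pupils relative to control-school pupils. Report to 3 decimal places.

RR = 0.0890 / 0.2800 = 0.318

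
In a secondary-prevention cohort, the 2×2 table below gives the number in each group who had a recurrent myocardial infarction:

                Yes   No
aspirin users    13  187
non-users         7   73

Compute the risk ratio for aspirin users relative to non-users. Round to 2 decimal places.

RR = 0.74

risk, aspirin users = 13/200 = 0.0650
risk, non-users = 7/80 = 0.0875
RR = 0.0650 / 0.0875 = 0.74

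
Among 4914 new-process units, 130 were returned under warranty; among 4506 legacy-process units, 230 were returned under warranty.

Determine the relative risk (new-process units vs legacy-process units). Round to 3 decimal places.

risk, new-process units = 130/4914 = 0.02646
risk, legacy-process units = 230/4506 = 0.05104
RR = 0.02646 / 0.05104 = 0.518

RR ≈ 0.518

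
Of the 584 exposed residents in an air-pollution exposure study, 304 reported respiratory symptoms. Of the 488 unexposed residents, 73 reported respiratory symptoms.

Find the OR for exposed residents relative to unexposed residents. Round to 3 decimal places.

OR = (304 × 415) / (280 × 73) = 126160/20440 ≈ 6.172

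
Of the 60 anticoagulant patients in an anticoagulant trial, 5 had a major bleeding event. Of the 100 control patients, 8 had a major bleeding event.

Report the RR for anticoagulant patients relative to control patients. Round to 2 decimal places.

RR ≈ 1.04

risk, anticoagulant patients = 5/60 = 0.0833
risk, control patients = 8/100 = 0.0800
RR = 0.0833 / 0.0800 = 1.04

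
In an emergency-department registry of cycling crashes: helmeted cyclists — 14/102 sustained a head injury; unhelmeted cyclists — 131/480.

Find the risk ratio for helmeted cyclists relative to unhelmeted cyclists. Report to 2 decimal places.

RR = 0.50

risk, helmeted cyclists = 14/102 = 0.1373
risk, unhelmeted cyclists = 131/480 = 0.2729
RR = 0.1373 / 0.2729 = 0.50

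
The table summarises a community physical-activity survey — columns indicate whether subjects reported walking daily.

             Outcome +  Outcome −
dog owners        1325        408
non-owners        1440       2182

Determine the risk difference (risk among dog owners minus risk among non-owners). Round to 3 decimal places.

RD: 0.367

risk, dog owners = 1325/1733 = 0.7646
risk, non-owners = 1440/3622 = 0.3976
risk difference = 0.7646 − 0.3976 = 0.367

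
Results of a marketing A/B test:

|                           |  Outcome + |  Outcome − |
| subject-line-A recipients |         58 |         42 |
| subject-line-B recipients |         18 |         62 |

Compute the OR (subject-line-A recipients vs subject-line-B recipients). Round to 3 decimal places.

odds, subject-line-A recipients = 58/42 = 1.3810
odds, subject-line-B recipients = 18/62 = 0.2903
OR = 1.3810 / 0.2903 = 4.757

4.757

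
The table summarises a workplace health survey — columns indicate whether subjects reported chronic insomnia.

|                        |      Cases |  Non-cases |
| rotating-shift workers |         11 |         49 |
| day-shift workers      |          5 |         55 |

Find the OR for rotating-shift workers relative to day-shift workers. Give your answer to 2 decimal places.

OR = (11 × 55) / (49 × 5) = 605/245 ≈ 2.47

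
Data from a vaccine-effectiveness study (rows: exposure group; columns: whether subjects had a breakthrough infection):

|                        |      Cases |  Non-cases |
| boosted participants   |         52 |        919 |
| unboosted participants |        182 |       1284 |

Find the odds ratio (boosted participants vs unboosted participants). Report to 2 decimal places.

OR = (52 × 1284) / (919 × 182) = 66768/167258 ≈ 0.40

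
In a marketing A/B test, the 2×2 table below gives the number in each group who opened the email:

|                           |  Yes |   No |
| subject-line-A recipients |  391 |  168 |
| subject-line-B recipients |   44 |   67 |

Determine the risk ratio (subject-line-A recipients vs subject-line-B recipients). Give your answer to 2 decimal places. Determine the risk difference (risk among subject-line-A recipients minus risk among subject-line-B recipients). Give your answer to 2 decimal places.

risk, subject-line-A recipients = 391/559 = 0.6995
risk, subject-line-B recipients = 44/111 = 0.3964
RR = 0.6995 / 0.3964 = 1.76
risk difference = 0.6995 − 0.3964 = 0.30

RR = 1.76; RD = 0.30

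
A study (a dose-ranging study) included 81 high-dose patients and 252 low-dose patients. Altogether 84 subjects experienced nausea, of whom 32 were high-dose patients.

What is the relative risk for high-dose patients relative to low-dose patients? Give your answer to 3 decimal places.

RR: 1.915

high-dose patients without the outcome: 81 − 32 = 49
low-dose patients with the outcome: 84 − 32 = 52
low-dose patients without the outcome: 252 − 52 = 200
risk, high-dose patients = 32/81 = 0.3951
risk, low-dose patients = 52/252 = 0.2063
RR = 0.3951 / 0.2063 = 1.915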